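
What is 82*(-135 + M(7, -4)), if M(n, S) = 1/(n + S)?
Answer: -33128/3 ≈ -11043.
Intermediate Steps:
M(n, S) = 1/(S + n)
82*(-135 + M(7, -4)) = 82*(-135 + 1/(-4 + 7)) = 82*(-135 + 1/3) = 82*(-135 + ⅓) = 82*(-404/3) = -33128/3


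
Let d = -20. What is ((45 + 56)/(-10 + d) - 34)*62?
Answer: -34751/15 ≈ -2316.7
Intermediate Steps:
((45 + 56)/(-10 + d) - 34)*62 = ((45 + 56)/(-10 - 20) - 34)*62 = (101/(-30) - 34)*62 = (101*(-1/30) - 34)*62 = (-101/30 - 34)*62 = -1121/30*62 = -34751/15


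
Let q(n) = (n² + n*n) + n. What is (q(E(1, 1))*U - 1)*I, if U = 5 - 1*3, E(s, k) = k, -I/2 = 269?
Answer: -2690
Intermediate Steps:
I = -538 (I = -2*269 = -538)
q(n) = n + 2*n² (q(n) = (n² + n²) + n = 2*n² + n = n + 2*n²)
U = 2 (U = 5 - 3 = 2)
(q(E(1, 1))*U - 1)*I = ((1*(1 + 2*1))*2 - 1)*(-538) = ((1*(1 + 2))*2 - 1)*(-538) = ((1*3)*2 - 1)*(-538) = (3*2 - 1)*(-538) = (6 - 1)*(-538) = 5*(-538) = -2690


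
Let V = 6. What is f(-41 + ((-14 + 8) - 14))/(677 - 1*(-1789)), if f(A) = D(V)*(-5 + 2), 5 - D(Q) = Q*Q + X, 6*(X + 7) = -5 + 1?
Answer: 35/1233 ≈ 0.028386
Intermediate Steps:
X = -23/3 (X = -7 + (-5 + 1)/6 = -7 + (1/6)*(-4) = -7 - 2/3 = -23/3 ≈ -7.6667)
D(Q) = 38/3 - Q**2 (D(Q) = 5 - (Q*Q - 23/3) = 5 - (Q**2 - 23/3) = 5 - (-23/3 + Q**2) = 5 + (23/3 - Q**2) = 38/3 - Q**2)
f(A) = 70 (f(A) = (38/3 - 1*6**2)*(-5 + 2) = (38/3 - 1*36)*(-3) = (38/3 - 36)*(-3) = -70/3*(-3) = 70)
f(-41 + ((-14 + 8) - 14))/(677 - 1*(-1789)) = 70/(677 - 1*(-1789)) = 70/(677 + 1789) = 70/2466 = 70*(1/2466) = 35/1233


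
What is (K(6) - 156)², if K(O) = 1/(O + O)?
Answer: 3500641/144 ≈ 24310.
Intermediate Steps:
K(O) = 1/(2*O)
(K(6) - 156)² = ((½)/6 - 156)² = ((½)*(⅙) - 156)² = (1/12 - 156)² = (-1871/12)² = 3500641/144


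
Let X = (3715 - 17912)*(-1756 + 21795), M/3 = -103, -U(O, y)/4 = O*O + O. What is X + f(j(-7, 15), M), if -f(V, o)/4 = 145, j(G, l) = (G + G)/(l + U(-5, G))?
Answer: -284494263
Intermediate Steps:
U(O, y) = -4*O - 4*O² (U(O, y) = -4*(O*O + O) = -4*(O² + O) = -4*(O + O²) = -4*O - 4*O²)
j(G, l) = 2*G/(-80 + l) (j(G, l) = (G + G)/(l - 4*(-5)*(1 - 5)) = (2*G)/(l - 4*(-5)*(-4)) = (2*G)/(l - 80) = (2*G)/(-80 + l) = 2*G/(-80 + l))
M = -309 (M = 3*(-103) = -309)
f(V, o) = -580 (f(V, o) = -4*145 = -580)
X = -284493683 (X = -14197*20039 = -284493683)
X + f(j(-7, 15), M) = -284493683 - 580 = -284494263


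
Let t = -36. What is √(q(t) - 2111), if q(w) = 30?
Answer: I*√2081 ≈ 45.618*I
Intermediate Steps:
√(q(t) - 2111) = √(30 - 2111) = √(-2081) = I*√2081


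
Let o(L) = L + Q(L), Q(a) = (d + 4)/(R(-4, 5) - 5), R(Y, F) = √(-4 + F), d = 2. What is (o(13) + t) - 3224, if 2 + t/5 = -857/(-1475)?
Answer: -1899561/590 ≈ -3219.6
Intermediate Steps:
Q(a) = -3/2 (Q(a) = (2 + 4)/(√(-4 + 5) - 5) = 6/(√1 - 5) = 6/(1 - 5) = 6/(-4) = 6*(-¼) = -3/2)
t = -2093/295 (t = -10 + 5*(-857/(-1475)) = -10 + 5*(-857*(-1/1475)) = -10 + 5*(857/1475) = -10 + 857/295 = -2093/295 ≈ -7.0949)
o(L) = -3/2 + L (o(L) = L - 3/2 = -3/2 + L)
(o(13) + t) - 3224 = ((-3/2 + 13) - 2093/295) - 3224 = (23/2 - 2093/295) - 3224 = 2599/590 - 3224 = -1899561/590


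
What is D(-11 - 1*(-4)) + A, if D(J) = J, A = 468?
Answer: 461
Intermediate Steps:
D(-11 - 1*(-4)) + A = (-11 - 1*(-4)) + 468 = (-11 + 4) + 468 = -7 + 468 = 461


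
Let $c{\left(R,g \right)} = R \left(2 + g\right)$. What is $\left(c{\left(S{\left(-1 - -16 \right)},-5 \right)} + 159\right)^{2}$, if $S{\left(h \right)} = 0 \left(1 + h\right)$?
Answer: $25281$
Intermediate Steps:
$S{\left(h \right)} = 0$
$\left(c{\left(S{\left(-1 - -16 \right)},-5 \right)} + 159\right)^{2} = \left(0 \left(2 - 5\right) + 159\right)^{2} = \left(0 \left(-3\right) + 159\right)^{2} = \left(0 + 159\right)^{2} = 159^{2} = 25281$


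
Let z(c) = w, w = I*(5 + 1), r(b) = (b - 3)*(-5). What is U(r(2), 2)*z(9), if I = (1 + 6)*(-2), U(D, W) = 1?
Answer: -84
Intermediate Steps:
r(b) = 15 - 5*b (r(b) = (-3 + b)*(-5) = 15 - 5*b)
I = -14 (I = 7*(-2) = -14)
w = -84 (w = -14*(5 + 1) = -14*6 = -84)
z(c) = -84
U(r(2), 2)*z(9) = 1*(-84) = -84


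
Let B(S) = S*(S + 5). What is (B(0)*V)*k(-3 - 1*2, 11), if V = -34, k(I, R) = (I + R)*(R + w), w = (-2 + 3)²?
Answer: 0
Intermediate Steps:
w = 1 (w = 1² = 1)
B(S) = S*(5 + S)
k(I, R) = (1 + R)*(I + R) (k(I, R) = (I + R)*(R + 1) = (I + R)*(1 + R) = (1 + R)*(I + R))
(B(0)*V)*k(-3 - 1*2, 11) = ((0*(5 + 0))*(-34))*((-3 - 1*2) + 11 + 11² + (-3 - 1*2)*11) = ((0*5)*(-34))*((-3 - 2) + 11 + 121 + (-3 - 2)*11) = (0*(-34))*(-5 + 11 + 121 - 5*11) = 0*(-5 + 11 + 121 - 55) = 0*72 = 0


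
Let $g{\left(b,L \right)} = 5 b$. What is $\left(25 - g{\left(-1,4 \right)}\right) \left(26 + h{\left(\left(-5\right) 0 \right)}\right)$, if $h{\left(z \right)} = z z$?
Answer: $780$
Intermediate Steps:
$h{\left(z \right)} = z^{2}$
$\left(25 - g{\left(-1,4 \right)}\right) \left(26 + h{\left(\left(-5\right) 0 \right)}\right) = \left(25 - 5 \left(-1\right)\right) \left(26 + \left(\left(-5\right) 0\right)^{2}\right) = \left(25 - -5\right) \left(26 + 0^{2}\right) = \left(25 + 5\right) \left(26 + 0\right) = 30 \cdot 26 = 780$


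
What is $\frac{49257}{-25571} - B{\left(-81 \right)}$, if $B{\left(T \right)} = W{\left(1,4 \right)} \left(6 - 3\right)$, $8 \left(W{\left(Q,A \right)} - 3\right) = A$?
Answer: $- \frac{48885}{3934} \approx -12.426$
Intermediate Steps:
$W{\left(Q,A \right)} = 3 + \frac{A}{8}$
$B{\left(T \right)} = \frac{21}{2}$ ($B{\left(T \right)} = \left(3 + \frac{1}{8} \cdot 4\right) \left(6 - 3\right) = \left(3 + \frac{1}{2}\right) 3 = \frac{7}{2} \cdot 3 = \frac{21}{2}$)
$\frac{49257}{-25571} - B{\left(-81 \right)} = \frac{49257}{-25571} - \frac{21}{2} = 49257 \left(- \frac{1}{25571}\right) - \frac{21}{2} = - \frac{3789}{1967} - \frac{21}{2} = - \frac{48885}{3934}$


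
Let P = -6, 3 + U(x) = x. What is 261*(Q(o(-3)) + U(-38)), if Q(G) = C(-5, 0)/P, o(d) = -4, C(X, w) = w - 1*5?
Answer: -20967/2 ≈ -10484.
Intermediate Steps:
U(x) = -3 + x
C(X, w) = -5 + w (C(X, w) = w - 5 = -5 + w)
Q(G) = 5/6 (Q(G) = (-5 + 0)/(-6) = -5*(-1/6) = 5/6)
261*(Q(o(-3)) + U(-38)) = 261*(5/6 + (-3 - 38)) = 261*(5/6 - 41) = 261*(-241/6) = -20967/2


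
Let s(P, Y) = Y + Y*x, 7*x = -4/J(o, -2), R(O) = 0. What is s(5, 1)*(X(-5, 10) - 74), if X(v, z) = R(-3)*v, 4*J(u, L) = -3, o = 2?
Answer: -2738/21 ≈ -130.38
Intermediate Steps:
J(u, L) = -3/4 (J(u, L) = (1/4)*(-3) = -3/4)
x = 16/21 (x = (-4/(-3/4))/7 = (-4*(-4/3))/7 = (1/7)*(16/3) = 16/21 ≈ 0.76190)
s(P, Y) = 37*Y/21 (s(P, Y) = Y + Y*(16/21) = Y + 16*Y/21 = 37*Y/21)
X(v, z) = 0 (X(v, z) = 0*v = 0)
s(5, 1)*(X(-5, 10) - 74) = ((37/21)*1)*(0 - 74) = (37/21)*(-74) = -2738/21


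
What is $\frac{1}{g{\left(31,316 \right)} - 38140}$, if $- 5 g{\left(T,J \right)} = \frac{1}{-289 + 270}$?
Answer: $- \frac{95}{3623299} \approx -2.6219 \cdot 10^{-5}$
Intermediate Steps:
$g{\left(T,J \right)} = \frac{1}{95}$ ($g{\left(T,J \right)} = - \frac{1}{5 \left(-289 + 270\right)} = - \frac{1}{5 \left(-19\right)} = \left(- \frac{1}{5}\right) \left(- \frac{1}{19}\right) = \frac{1}{95}$)
$\frac{1}{g{\left(31,316 \right)} - 38140} = \frac{1}{\frac{1}{95} - 38140} = \frac{1}{- \frac{3623299}{95}} = - \frac{95}{3623299}$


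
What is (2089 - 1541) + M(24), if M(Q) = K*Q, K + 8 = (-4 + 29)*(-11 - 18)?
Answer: -17044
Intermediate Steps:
K = -733 (K = -8 + (-4 + 29)*(-11 - 18) = -8 + 25*(-29) = -8 - 725 = -733)
M(Q) = -733*Q
(2089 - 1541) + M(24) = (2089 - 1541) - 733*24 = 548 - 17592 = -17044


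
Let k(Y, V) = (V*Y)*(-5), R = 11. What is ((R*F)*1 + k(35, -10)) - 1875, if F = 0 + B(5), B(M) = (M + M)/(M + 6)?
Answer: -115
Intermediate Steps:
k(Y, V) = -5*V*Y
B(M) = 2*M/(6 + M) (B(M) = (2*M)/(6 + M) = 2*M/(6 + M))
F = 10/11 (F = 0 + 2*5/(6 + 5) = 0 + 2*5/11 = 0 + 2*5*(1/11) = 0 + 10/11 = 10/11 ≈ 0.90909)
((R*F)*1 + k(35, -10)) - 1875 = ((11*(10/11))*1 - 5*(-10)*35) - 1875 = (10*1 + 1750) - 1875 = (10 + 1750) - 1875 = 1760 - 1875 = -115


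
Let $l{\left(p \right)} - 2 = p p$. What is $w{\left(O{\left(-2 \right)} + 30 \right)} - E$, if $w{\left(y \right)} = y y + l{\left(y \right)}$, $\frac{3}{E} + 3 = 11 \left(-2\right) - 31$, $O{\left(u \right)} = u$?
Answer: $\frac{87923}{56} \approx 1570.1$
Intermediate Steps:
$l{\left(p \right)} = 2 + p^{2}$ ($l{\left(p \right)} = 2 + p p = 2 + p^{2}$)
$E = - \frac{3}{56}$ ($E = \frac{3}{-3 + \left(11 \left(-2\right) - 31\right)} = \frac{3}{-3 - 53} = \frac{3}{-56} = 3 \left(- \frac{1}{56}\right) = - \frac{3}{56} \approx -0.053571$)
$w{\left(y \right)} = 2 + 2 y^{2}$ ($w{\left(y \right)} = y y + \left(2 + y^{2}\right) = y^{2} + \left(2 + y^{2}\right) = 2 + 2 y^{2}$)
$w{\left(O{\left(-2 \right)} + 30 \right)} - E = \left(2 + 2 \left(-2 + 30\right)^{2}\right) - - \frac{3}{56} = \left(2 + 2 \cdot 28^{2}\right) + \frac{3}{56} = \left(2 + 2 \cdot 784\right) + \frac{3}{56} = \left(2 + 1568\right) + \frac{3}{56} = 1570 + \frac{3}{56} = \frac{87923}{56}$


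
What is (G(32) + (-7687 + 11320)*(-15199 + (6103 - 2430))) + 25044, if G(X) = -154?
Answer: -41849068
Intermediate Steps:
(G(32) + (-7687 + 11320)*(-15199 + (6103 - 2430))) + 25044 = (-154 + (-7687 + 11320)*(-15199 + (6103 - 2430))) + 25044 = (-154 + 3633*(-15199 + 3673)) + 25044 = (-154 + 3633*(-11526)) + 25044 = (-154 - 41873958) + 25044 = -41874112 + 25044 = -41849068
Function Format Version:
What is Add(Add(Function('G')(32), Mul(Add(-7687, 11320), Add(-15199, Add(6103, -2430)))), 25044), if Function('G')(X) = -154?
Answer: -41849068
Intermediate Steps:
Add(Add(Function('G')(32), Mul(Add(-7687, 11320), Add(-15199, Add(6103, -2430)))), 25044) = Add(Add(-154, Mul(Add(-7687, 11320), Add(-15199, Add(6103, -2430)))), 25044) = Add(Add(-154, Mul(3633, Add(-15199, 3673))), 25044) = Add(Add(-154, Mul(3633, -11526)), 25044) = Add(Add(-154, -41873958), 25044) = Add(-41874112, 25044) = -41849068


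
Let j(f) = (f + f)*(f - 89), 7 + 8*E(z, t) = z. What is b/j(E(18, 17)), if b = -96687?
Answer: 3093984/7711 ≈ 401.24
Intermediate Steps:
E(z, t) = -7/8 + z/8
j(f) = 2*f*(-89 + f) (j(f) = (2*f)*(-89 + f) = 2*f*(-89 + f))
b/j(E(18, 17)) = -96687*1/(2*(-89 + (-7/8 + (⅛)*18))*(-7/8 + (⅛)*18)) = -96687*1/(2*(-89 + (-7/8 + 9/4))*(-7/8 + 9/4)) = -96687*4/(11*(-89 + 11/8)) = -96687/(2*(11/8)*(-701/8)) = -96687/(-7711/32) = -96687*(-32/7711) = 3093984/7711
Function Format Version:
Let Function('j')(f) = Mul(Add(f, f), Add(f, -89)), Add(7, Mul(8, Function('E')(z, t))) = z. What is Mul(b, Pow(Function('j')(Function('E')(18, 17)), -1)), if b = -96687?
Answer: Rational(3093984, 7711) ≈ 401.24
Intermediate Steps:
Function('E')(z, t) = Add(Rational(-7, 8), Mul(Rational(1, 8), z))
Function('j')(f) = Mul(2, f, Add(-89, f)) (Function('j')(f) = Mul(Mul(2, f), Add(-89, f)) = Mul(2, f, Add(-89, f)))
Mul(b, Pow(Function('j')(Function('E')(18, 17)), -1)) = Mul(-96687, Pow(Mul(2, Add(Rational(-7, 8), Mul(Rational(1, 8), 18)), Add(-89, Add(Rational(-7, 8), Mul(Rational(1, 8), 18)))), -1)) = Mul(-96687, Pow(Mul(2, Add(Rational(-7, 8), Rational(9, 4)), Add(-89, Add(Rational(-7, 8), Rational(9, 4)))), -1)) = Mul(-96687, Pow(Mul(2, Rational(11, 8), Add(-89, Rational(11, 8))), -1)) = Mul(-96687, Pow(Mul(2, Rational(11, 8), Rational(-701, 8)), -1)) = Mul(-96687, Pow(Rational(-7711, 32), -1)) = Mul(-96687, Rational(-32, 7711)) = Rational(3093984, 7711)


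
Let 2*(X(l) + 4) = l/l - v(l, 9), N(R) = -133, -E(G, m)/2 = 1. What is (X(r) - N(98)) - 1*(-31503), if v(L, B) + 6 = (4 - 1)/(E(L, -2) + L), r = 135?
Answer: 4207520/133 ≈ 31636.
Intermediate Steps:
E(G, m) = -2 (E(G, m) = -2*1 = -2)
v(L, B) = -6 + 3/(-2 + L) (v(L, B) = -6 + (4 - 1)/(-2 + L) = -6 + 3/(-2 + L))
X(l) = -7/2 - 3*(5 - 2*l)/(2*(-2 + l)) (X(l) = -4 + (l/l - 3*(5 - 2*l)/(-2 + l))/2 = -4 + (1 - 3*(5 - 2*l)/(-2 + l))/2 = -4 + (½ - 3*(5 - 2*l)/(2*(-2 + l))) = -7/2 - 3*(5 - 2*l)/(2*(-2 + l)))
(X(r) - N(98)) - 1*(-31503) = ((-1 - 1*135)/(2*(-2 + 135)) - 1*(-133)) - 1*(-31503) = ((½)*(-1 - 135)/133 + 133) + 31503 = ((½)*(1/133)*(-136) + 133) + 31503 = (-68/133 + 133) + 31503 = 17621/133 + 31503 = 4207520/133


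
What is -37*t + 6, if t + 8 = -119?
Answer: 4705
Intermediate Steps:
t = -127 (t = -8 - 119 = -127)
-37*t + 6 = -37*(-127) + 6 = 4699 + 6 = 4705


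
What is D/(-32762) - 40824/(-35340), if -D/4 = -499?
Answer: 52789052/48242045 ≈ 1.0943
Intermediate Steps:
D = 1996 (D = -4*(-499) = 1996)
D/(-32762) - 40824/(-35340) = 1996/(-32762) - 40824/(-35340) = 1996*(-1/32762) - 40824*(-1/35340) = -998/16381 + 3402/2945 = 52789052/48242045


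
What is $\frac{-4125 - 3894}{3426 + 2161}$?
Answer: $- \frac{8019}{5587} \approx -1.4353$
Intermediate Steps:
$\frac{-4125 - 3894}{3426 + 2161} = - \frac{8019}{5587}$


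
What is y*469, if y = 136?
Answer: 63784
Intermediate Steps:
y*469 = 136*469 = 63784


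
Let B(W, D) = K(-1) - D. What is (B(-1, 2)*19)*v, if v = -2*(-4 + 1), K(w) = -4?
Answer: -684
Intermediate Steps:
B(W, D) = -4 - D
v = 6 (v = -2*(-3) = 6)
(B(-1, 2)*19)*v = ((-4 - 1*2)*19)*6 = ((-4 - 2)*19)*6 = -6*19*6 = -114*6 = -684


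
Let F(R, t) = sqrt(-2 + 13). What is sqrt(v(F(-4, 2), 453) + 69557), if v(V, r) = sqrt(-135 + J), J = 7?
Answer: sqrt(69557 + 8*I*sqrt(2)) ≈ 263.74 + 0.021*I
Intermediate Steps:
F(R, t) = sqrt(11)
v(V, r) = 8*I*sqrt(2) (v(V, r) = sqrt(-135 + 7) = sqrt(-128) = 8*I*sqrt(2))
sqrt(v(F(-4, 2), 453) + 69557) = sqrt(8*I*sqrt(2) + 69557) = sqrt(69557 + 8*I*sqrt(2))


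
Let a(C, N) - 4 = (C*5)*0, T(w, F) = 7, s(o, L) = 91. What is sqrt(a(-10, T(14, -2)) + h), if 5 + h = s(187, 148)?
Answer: 3*sqrt(10) ≈ 9.4868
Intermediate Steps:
a(C, N) = 4 (a(C, N) = 4 + (C*5)*0 = 4 + (5*C)*0 = 4 + 0 = 4)
h = 86 (h = -5 + 91 = 86)
sqrt(a(-10, T(14, -2)) + h) = sqrt(4 + 86) = sqrt(90) = 3*sqrt(10)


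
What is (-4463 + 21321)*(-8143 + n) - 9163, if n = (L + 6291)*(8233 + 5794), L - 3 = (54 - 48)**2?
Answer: 1496699876923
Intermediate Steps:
L = 39 (L = 3 + (54 - 48)**2 = 3 + 6**2 = 3 + 36 = 39)
n = 88790910 (n = (39 + 6291)*(8233 + 5794) = 6330*14027 = 88790910)
(-4463 + 21321)*(-8143 + n) - 9163 = (-4463 + 21321)*(-8143 + 88790910) - 9163 = 16858*88782767 - 9163 = 1496699886086 - 9163 = 1496699876923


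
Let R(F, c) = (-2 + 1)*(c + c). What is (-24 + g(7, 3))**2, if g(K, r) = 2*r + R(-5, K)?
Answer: 1024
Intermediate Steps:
R(F, c) = -2*c
g(K, r) = -2*K + 2*r (g(K, r) = 2*r - 2*K = -2*K + 2*r)
(-24 + g(7, 3))**2 = (-24 + (-2*7 + 2*3))**2 = (-24 + (-14 + 6))**2 = (-24 - 8)**2 = (-32)**2 = 1024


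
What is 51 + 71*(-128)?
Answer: -9037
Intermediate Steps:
51 + 71*(-128) = 51 - 9088 = -9037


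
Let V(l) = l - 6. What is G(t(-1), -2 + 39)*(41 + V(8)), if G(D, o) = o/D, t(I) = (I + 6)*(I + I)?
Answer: -1591/10 ≈ -159.10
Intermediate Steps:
V(l) = -6 + l
t(I) = 2*I*(6 + I) (t(I) = (6 + I)*(2*I) = 2*I*(6 + I))
G(t(-1), -2 + 39)*(41 + V(8)) = ((-2 + 39)/((2*(-1)*(6 - 1))))*(41 + (-6 + 8)) = (37/((2*(-1)*5)))*(41 + 2) = (37/(-10))*43 = (37*(-1/10))*43 = -37/10*43 = -1591/10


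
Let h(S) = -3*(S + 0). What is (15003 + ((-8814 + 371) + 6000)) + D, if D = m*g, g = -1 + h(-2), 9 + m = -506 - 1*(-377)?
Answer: 11870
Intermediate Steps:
m = -138 (m = -9 + (-506 - 1*(-377)) = -9 + (-506 + 377) = -9 - 129 = -138)
h(S) = -3*S
g = 5 (g = -1 - 3*(-2) = -1 + 6 = 5)
D = -690 (D = -138*5 = -690)
(15003 + ((-8814 + 371) + 6000)) + D = (15003 + ((-8814 + 371) + 6000)) - 690 = (15003 + (-8443 + 6000)) - 690 = (15003 - 2443) - 690 = 12560 - 690 = 11870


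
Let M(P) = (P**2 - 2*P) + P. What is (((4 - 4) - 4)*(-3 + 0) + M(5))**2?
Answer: 1024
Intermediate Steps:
M(P) = P**2 - P
(((4 - 4) - 4)*(-3 + 0) + M(5))**2 = (((4 - 4) - 4)*(-3 + 0) + 5*(-1 + 5))**2 = ((0 - 4)*(-3) + 5*4)**2 = (-4*(-3) + 20)**2 = (12 + 20)**2 = 32**2 = 1024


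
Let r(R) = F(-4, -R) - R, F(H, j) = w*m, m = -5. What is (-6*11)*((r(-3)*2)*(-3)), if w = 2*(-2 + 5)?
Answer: -10692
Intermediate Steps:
w = 6 (w = 2*3 = 6)
F(H, j) = -30 (F(H, j) = 6*(-5) = -30)
r(R) = -30 - R
(-6*11)*((r(-3)*2)*(-3)) = (-6*11)*(((-30 - 1*(-3))*2)*(-3)) = -66*(-30 + 3)*2*(-3) = -66*(-27*2)*(-3) = -(-3564)*(-3) = -66*162 = -10692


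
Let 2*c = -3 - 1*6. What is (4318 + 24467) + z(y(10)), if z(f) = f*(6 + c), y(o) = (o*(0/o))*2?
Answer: 28785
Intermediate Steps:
y(o) = 0 (y(o) = (o*0)*2 = 0*2 = 0)
c = -9/2 (c = (-3 - 1*6)/2 = (-3 - 6)/2 = (½)*(-9) = -9/2 ≈ -4.5000)
z(f) = 3*f/2 (z(f) = f*(6 - 9/2) = f*(3/2) = 3*f/2)
(4318 + 24467) + z(y(10)) = (4318 + 24467) + (3/2)*0 = 28785 + 0 = 28785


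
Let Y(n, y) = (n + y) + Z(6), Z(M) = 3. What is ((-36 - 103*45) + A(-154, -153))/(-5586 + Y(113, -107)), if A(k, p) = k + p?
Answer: 4978/5577 ≈ 0.89259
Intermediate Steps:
Y(n, y) = 3 + n + y (Y(n, y) = (n + y) + 3 = 3 + n + y)
((-36 - 103*45) + A(-154, -153))/(-5586 + Y(113, -107)) = ((-36 - 103*45) + (-154 - 153))/(-5586 + (3 + 113 - 107)) = ((-36 - 4635) - 307)/(-5586 + 9) = (-4671 - 307)/(-5577) = -4978*(-1/5577) = 4978/5577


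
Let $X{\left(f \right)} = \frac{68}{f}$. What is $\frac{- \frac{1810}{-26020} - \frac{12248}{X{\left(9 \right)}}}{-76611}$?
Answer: $\frac{71702839}{3388810974} \approx 0.021159$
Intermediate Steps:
$\frac{- \frac{1810}{-26020} - \frac{12248}{X{\left(9 \right)}}}{-76611} = \frac{- \frac{1810}{-26020} - \frac{12248}{68 \cdot \frac{1}{9}}}{-76611} = \left(\left(-1810\right) \left(- \frac{1}{26020}\right) - \frac{12248}{68 \cdot \frac{1}{9}}\right) \left(- \frac{1}{76611}\right) = \left(\frac{181}{2602} - \frac{12248}{\frac{68}{9}}\right) \left(- \frac{1}{76611}\right) = \left(\frac{181}{2602} - \frac{27558}{17}\right) \left(- \frac{1}{76611}\right) = \left(- \frac{71702839}{44234}\right) \left(- \frac{1}{76611}\right) = \frac{71702839}{3388810974}$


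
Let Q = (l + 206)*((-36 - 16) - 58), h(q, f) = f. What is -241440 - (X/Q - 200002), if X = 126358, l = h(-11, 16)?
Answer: -505894801/12210 ≈ -41433.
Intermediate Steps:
l = 16
Q = -24420 (Q = (16 + 206)*((-36 - 16) - 58) = 222*(-52 - 58) = 222*(-110) = -24420)
-241440 - (X/Q - 200002) = -241440 - (126358/(-24420) - 200002) = -241440 - (126358*(-1/24420) - 200002) = -241440 - (-63179/12210 - 200002) = -241440 - 1*(-2442087599/12210) = -241440 + 2442087599/12210 = -505894801/12210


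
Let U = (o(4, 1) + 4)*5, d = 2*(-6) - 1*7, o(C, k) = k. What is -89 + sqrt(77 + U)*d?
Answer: -89 - 19*sqrt(102) ≈ -280.89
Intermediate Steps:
d = -19 (d = -12 - 7 = -19)
U = 25 (U = (1 + 4)*5 = 5*5 = 25)
-89 + sqrt(77 + U)*d = -89 + sqrt(77 + 25)*(-19) = -89 + sqrt(102)*(-19) = -89 - 19*sqrt(102)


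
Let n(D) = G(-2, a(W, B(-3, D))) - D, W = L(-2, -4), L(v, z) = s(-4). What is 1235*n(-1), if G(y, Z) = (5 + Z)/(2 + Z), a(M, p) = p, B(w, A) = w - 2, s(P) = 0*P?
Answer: 1235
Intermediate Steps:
s(P) = 0
L(v, z) = 0
B(w, A) = -2 + w
W = 0
G(y, Z) = (5 + Z)/(2 + Z)
n(D) = -D (n(D) = (5 + (-2 - 3))/(2 + (-2 - 3)) - D = (5 - 5)/(2 - 5) - D = 0/(-3) - D = -⅓*0 - D = 0 - D = -D)
1235*n(-1) = 1235*(-1*(-1)) = 1235*1 = 1235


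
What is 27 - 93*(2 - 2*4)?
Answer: 585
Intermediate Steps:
27 - 93*(2 - 2*4) = 27 - 93*(2 - 8) = 27 - 93*(-6) = 27 + 558 = 585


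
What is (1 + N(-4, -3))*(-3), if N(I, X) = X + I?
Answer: 18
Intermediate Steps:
N(I, X) = I + X
(1 + N(-4, -3))*(-3) = (1 + (-4 - 3))*(-3) = (1 - 7)*(-3) = -6*(-3) = 18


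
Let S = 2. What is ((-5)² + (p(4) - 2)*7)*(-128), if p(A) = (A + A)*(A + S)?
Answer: -44416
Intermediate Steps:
p(A) = 2*A*(2 + A) (p(A) = (A + A)*(A + 2) = (2*A)*(2 + A) = 2*A*(2 + A))
((-5)² + (p(4) - 2)*7)*(-128) = ((-5)² + (2*4*(2 + 4) - 2)*7)*(-128) = (25 + (2*4*6 - 2)*7)*(-128) = (25 + (48 - 2)*7)*(-128) = (25 + 46*7)*(-128) = (25 + 322)*(-128) = 347*(-128) = -44416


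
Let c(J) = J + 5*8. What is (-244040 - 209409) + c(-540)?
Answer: -453949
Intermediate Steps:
c(J) = 40 + J (c(J) = J + 40 = 40 + J)
(-244040 - 209409) + c(-540) = (-244040 - 209409) + (40 - 540) = -453449 - 500 = -453949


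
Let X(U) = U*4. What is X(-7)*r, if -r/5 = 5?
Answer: 700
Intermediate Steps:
r = -25 (r = -5*5 = -25)
X(U) = 4*U
X(-7)*r = (4*(-7))*(-25) = -28*(-25) = 700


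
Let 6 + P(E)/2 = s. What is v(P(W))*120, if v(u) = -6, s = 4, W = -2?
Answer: -720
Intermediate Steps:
P(E) = -4 (P(E) = -12 + 2*4 = -12 + 8 = -4)
v(P(W))*120 = -6*120 = -720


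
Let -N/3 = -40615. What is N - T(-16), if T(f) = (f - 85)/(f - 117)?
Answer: 16205284/133 ≈ 1.2184e+5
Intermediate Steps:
N = 121845 (N = -3*(-40615) = 121845)
T(f) = (-85 + f)/(-117 + f)
N - T(-16) = 121845 - (-85 - 16)/(-117 - 16) = 121845 - (-101)/(-133) = 121845 - (-1)*(-101)/133 = 121845 - 1*101/133 = 121845 - 101/133 = 16205284/133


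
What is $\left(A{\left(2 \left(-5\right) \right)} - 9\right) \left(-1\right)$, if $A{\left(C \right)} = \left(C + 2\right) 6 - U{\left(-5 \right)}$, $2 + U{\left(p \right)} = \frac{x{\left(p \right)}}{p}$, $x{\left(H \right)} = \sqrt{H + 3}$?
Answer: $55 - \frac{i \sqrt{2}}{5} \approx 55.0 - 0.28284 i$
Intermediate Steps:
$x{\left(H \right)} = \sqrt{3 + H}$
$U{\left(p \right)} = -2 + \frac{\sqrt{3 + p}}{p}$
$A{\left(C \right)} = 14 + 6 C + \frac{i \sqrt{2}}{5}$ ($A{\left(C \right)} = \left(C + 2\right) 6 - \left(-2 + \frac{\sqrt{3 - 5}}{-5}\right) = \left(2 + C\right) 6 - \left(-2 - \frac{\sqrt{-2}}{5}\right) = \left(12 + 6 C\right) - \left(-2 - \frac{i \sqrt{2}}{5}\right) = \left(12 + 6 C\right) + \left(2 + \frac{i \sqrt{2}}{5}\right) = 14 + 6 C + \frac{i \sqrt{2}}{5}$)
$\left(A{\left(2 \left(-5\right) \right)} - 9\right) \left(-1\right) = \left(\left(14 + 6 \cdot 2 \left(-5\right) + \frac{i \sqrt{2}}{5}\right) - 9\right) \left(-1\right) = \left(\left(14 + 6 \left(-10\right) + \frac{i \sqrt{2}}{5}\right) - 9\right) \left(-1\right) = \left(\left(14 - 60 + \frac{i \sqrt{2}}{5}\right) - 9\right) \left(-1\right) = \left(\left(-46 + \frac{i \sqrt{2}}{5}\right) - 9\right) \left(-1\right) = \left(-55 + \frac{i \sqrt{2}}{5}\right) \left(-1\right) = 55 - \frac{i \sqrt{2}}{5}$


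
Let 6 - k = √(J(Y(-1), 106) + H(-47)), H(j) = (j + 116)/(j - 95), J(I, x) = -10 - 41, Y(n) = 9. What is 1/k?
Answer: 284/4141 + I*√1038162/12423 ≈ 0.068582 + 0.082017*I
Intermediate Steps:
J(I, x) = -51
H(j) = (116 + j)/(-95 + j)
k = 6 - I*√1038162/142 (k = 6 - √(-51 + (116 - 47)/(-95 - 47)) = 6 - √(-51 + 69/(-142)) = 6 - √(-51 - 1/142*69) = 6 - √(-51 - 69/142) = 6 - √(-7311/142) = 6 - I*√1038162/142 ≈ 6.0 - 7.1754*I)
1/k = 1/(6 - I*√1038162/142)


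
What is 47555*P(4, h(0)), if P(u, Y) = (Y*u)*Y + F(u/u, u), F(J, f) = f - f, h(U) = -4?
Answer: 3043520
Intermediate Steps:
F(J, f) = 0
P(u, Y) = u*Y² (P(u, Y) = (Y*u)*Y + 0 = u*Y² + 0 = u*Y²)
47555*P(4, h(0)) = 47555*(4*(-4)²) = 47555*(4*16) = 47555*64 = 3043520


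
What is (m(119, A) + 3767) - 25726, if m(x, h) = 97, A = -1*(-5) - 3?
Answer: -21862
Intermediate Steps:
A = 2 (A = 5 - 3 = 2)
(m(119, A) + 3767) - 25726 = (97 + 3767) - 25726 = 3864 - 25726 = -21862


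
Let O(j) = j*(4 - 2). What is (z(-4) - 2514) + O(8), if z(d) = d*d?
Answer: -2482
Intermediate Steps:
O(j) = 2*j (O(j) = j*2 = 2*j)
z(d) = d²
(z(-4) - 2514) + O(8) = ((-4)² - 2514) + 2*8 = (16 - 2514) + 16 = -2498 + 16 = -2482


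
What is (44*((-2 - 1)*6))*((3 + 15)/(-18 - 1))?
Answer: 14256/19 ≈ 750.32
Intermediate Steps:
(44*((-2 - 1)*6))*((3 + 15)/(-18 - 1)) = (44*(-3*6))*(18/(-19)) = (44*(-18))*(18*(-1/19)) = -792*(-18/19) = 14256/19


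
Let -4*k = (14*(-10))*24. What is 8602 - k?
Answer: 7762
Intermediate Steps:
k = 840 (k = -14*(-10)*24/4 = -(-35)*24 = -¼*(-3360) = 840)
8602 - k = 8602 - 1*840 = 8602 - 840 = 7762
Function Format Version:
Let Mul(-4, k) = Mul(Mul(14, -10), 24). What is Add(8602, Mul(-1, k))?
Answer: 7762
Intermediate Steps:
k = 840 (k = Mul(Rational(-1, 4), Mul(Mul(14, -10), 24)) = Mul(Rational(-1, 4), Mul(-140, 24)) = Mul(Rational(-1, 4), -3360) = 840)
Add(8602, Mul(-1, k)) = Add(8602, Mul(-1, 840)) = Add(8602, -840) = 7762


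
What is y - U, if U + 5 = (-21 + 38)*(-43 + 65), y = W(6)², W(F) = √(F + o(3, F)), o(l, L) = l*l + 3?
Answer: -351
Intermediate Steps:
o(l, L) = 3 + l² (o(l, L) = l² + 3 = 3 + l²)
W(F) = √(12 + F) (W(F) = √(F + (3 + 3²)) = √(F + (3 + 9)) = √(F + 12) = √(12 + F))
y = 18 (y = (√(12 + 6))² = (√18)² = (3*√2)² = 18)
U = 369 (U = -5 + (-21 + 38)*(-43 + 65) = -5 + 17*22 = -5 + 374 = 369)
y - U = 18 - 1*369 = 18 - 369 = -351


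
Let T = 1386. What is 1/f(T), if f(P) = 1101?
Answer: 1/1101 ≈ 0.00090826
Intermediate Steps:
1/f(T) = 1/1101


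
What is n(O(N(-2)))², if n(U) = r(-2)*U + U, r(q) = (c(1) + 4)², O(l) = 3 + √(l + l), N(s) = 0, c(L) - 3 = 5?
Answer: 189225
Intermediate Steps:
c(L) = 8 (c(L) = 3 + 5 = 8)
O(l) = 3 + √2*√l (O(l) = 3 + √(2*l) = 3 + √2*√l)
r(q) = 144 (r(q) = (8 + 4)² = 12² = 144)
n(U) = 145*U (n(U) = 144*U + U = 145*U)
n(O(N(-2)))² = (145*(3 + √2*√0))² = (145*(3 + √2*0))² = (145*(3 + 0))² = (145*3)² = 435² = 189225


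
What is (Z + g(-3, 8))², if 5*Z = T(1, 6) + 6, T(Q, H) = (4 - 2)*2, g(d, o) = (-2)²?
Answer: 36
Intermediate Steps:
g(d, o) = 4
T(Q, H) = 4 (T(Q, H) = 2*2 = 4)
Z = 2 (Z = (4 + 6)/5 = (⅕)*10 = 2)
(Z + g(-3, 8))² = (2 + 4)² = 6² = 36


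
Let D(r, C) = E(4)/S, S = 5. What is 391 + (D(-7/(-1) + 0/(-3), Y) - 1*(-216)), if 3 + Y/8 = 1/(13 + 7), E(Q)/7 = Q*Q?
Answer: 3147/5 ≈ 629.40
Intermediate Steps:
E(Q) = 7*Q² (E(Q) = 7*(Q*Q) = 7*Q²)
Y = -118/5 (Y = -24 + 8/(13 + 7) = -24 + 8/20 = -24 + 8*(1/20) = -24 + ⅖ = -118/5 ≈ -23.600)
D(r, C) = 112/5 (D(r, C) = (7*4²)/5 = (7*16)*(⅕) = 112*(⅕) = 112/5)
391 + (D(-7/(-1) + 0/(-3), Y) - 1*(-216)) = 391 + (112/5 - 1*(-216)) = 391 + (112/5 + 216) = 391 + 1192/5 = 3147/5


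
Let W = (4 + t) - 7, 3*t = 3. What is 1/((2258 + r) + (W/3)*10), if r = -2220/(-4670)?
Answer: 1401/3154784 ≈ 0.00044409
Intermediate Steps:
t = 1 (t = (⅓)*3 = 1)
W = -2 (W = (4 + 1) - 7 = 5 - 7 = -2)
r = 222/467 (r = -2220*(-1/4670) = 222/467 ≈ 0.47537)
1/((2258 + r) + (W/3)*10) = 1/((2258 + 222/467) - 2/3*10) = 1/(1054708/467 - 2*⅓*10) = 1/(1054708/467 - ⅔*10) = 1/(1054708/467 - 20/3) = 1/(3154784/1401) = 1401/3154784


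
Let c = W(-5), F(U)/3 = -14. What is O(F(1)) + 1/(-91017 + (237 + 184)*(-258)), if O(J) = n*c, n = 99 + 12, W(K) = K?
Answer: -110797426/199635 ≈ -555.00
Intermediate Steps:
F(U) = -42 (F(U) = 3*(-14) = -42)
n = 111
c = -5
O(J) = -555 (O(J) = 111*(-5) = -555)
O(F(1)) + 1/(-91017 + (237 + 184)*(-258)) = -555 + 1/(-91017 + (237 + 184)*(-258)) = -555 + 1/(-91017 + 421*(-258)) = -555 + 1/(-91017 - 108618) = -555 + 1/(-199635) = -555 - 1/199635 = -110797426/199635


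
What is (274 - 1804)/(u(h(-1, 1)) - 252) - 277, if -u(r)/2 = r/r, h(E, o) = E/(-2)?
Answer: -34414/127 ≈ -270.98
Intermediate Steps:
h(E, o) = -E/2 (h(E, o) = E*(-1/2) = -E/2)
u(r) = -2 (u(r) = -2*r/r = -2*1 = -2)
(274 - 1804)/(u(h(-1, 1)) - 252) - 277 = (274 - 1804)/(-2 - 252) - 277 = -1530/(-254) - 277 = -1530*(-1/254) - 277 = 765/127 - 277 = -34414/127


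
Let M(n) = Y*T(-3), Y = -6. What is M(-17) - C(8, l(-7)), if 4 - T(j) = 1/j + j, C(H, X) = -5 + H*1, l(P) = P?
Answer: -47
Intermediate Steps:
C(H, X) = -5 + H
T(j) = 4 - j - 1/j (T(j) = 4 - (1/j + j) = 4 - (j + 1/j) = 4 + (-j - 1/j) = 4 - j - 1/j)
M(n) = -44 (M(n) = -6*(4 - 1*(-3) - 1/(-3)) = -6*(4 + 3 - 1*(-1/3)) = -6*(4 + 3 + 1/3) = -6*22/3 = -44)
M(-17) - C(8, l(-7)) = -44 - (-5 + 8) = -44 - 1*3 = -44 - 3 = -47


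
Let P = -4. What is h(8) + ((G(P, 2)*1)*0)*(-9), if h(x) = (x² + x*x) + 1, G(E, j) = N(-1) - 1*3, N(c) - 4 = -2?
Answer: 129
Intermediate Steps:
N(c) = 2 (N(c) = 4 - 2 = 2)
G(E, j) = -1 (G(E, j) = 2 - 1*3 = 2 - 3 = -1)
h(x) = 1 + 2*x² (h(x) = (x² + x²) + 1 = 2*x² + 1 = 1 + 2*x²)
h(8) + ((G(P, 2)*1)*0)*(-9) = (1 + 2*8²) + (-1*1*0)*(-9) = (1 + 2*64) - 1*0*(-9) = (1 + 128) + 0*(-9) = 129 + 0 = 129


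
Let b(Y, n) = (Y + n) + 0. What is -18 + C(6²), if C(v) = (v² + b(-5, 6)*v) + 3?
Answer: 1317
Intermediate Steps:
b(Y, n) = Y + n
C(v) = 3 + v + v² (C(v) = (v² + (-5 + 6)*v) + 3 = (v² + 1*v) + 3 = (v² + v) + 3 = (v + v²) + 3 = 3 + v + v²)
-18 + C(6²) = -18 + (3 + 6² + (6²)²) = -18 + (3 + 36 + 36²) = -18 + (3 + 36 + 1296) = -18 + 1335 = 1317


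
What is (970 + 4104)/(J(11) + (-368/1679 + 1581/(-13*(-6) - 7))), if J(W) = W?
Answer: 13149271/85645 ≈ 153.53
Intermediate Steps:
(970 + 4104)/(J(11) + (-368/1679 + 1581/(-13*(-6) - 7))) = (970 + 4104)/(11 + (-368/1679 + 1581/(-13*(-6) - 7))) = 5074/(11 + (-368*1/1679 + 1581/(78 - 7))) = 5074/(11 + (-16/73 + 1581/71)) = 5074/(11 + 114277/5183) = 5074/(171290/5183) = 5074*(5183/171290) = 13149271/85645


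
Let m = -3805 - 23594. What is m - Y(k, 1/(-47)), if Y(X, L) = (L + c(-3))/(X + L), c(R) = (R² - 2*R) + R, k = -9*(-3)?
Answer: -34742495/1268 ≈ -27399.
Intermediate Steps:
k = 27
c(R) = R² - R
Y(X, L) = (12 + L)/(L + X) (Y(X, L) = (L - 3*(-1 - 3))/(X + L) = (L - 3*(-4))/(L + X) = (L + 12)/(L + X) = (12 + L)/(L + X))
m = -27399
m - Y(k, 1/(-47)) = -27399 - (12 + 1/(-47))/(1/(-47) + 27) = -27399 - (12 - 1/47)/(-1/47 + 27) = -27399 - 563/(1268/47*47) = -27399 - 47*563/(1268*47) = -27399 - 1*563/1268 = -27399 - 563/1268 = -34742495/1268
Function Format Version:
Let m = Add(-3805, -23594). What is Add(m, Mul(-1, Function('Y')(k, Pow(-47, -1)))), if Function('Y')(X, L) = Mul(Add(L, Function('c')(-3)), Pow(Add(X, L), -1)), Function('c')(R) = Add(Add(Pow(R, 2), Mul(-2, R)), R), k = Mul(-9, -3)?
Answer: Rational(-34742495, 1268) ≈ -27399.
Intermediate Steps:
k = 27
Function('c')(R) = Add(Pow(R, 2), Mul(-1, R))
Function('Y')(X, L) = Mul(Pow(Add(L, X), -1), Add(12, L)) (Function('Y')(X, L) = Mul(Add(L, Mul(-3, Add(-1, -3))), Pow(Add(X, L), -1)) = Mul(Add(L, Mul(-3, -4)), Pow(Add(L, X), -1)) = Mul(Add(L, 12), Pow(Add(L, X), -1)) = Mul(Add(12, L), Pow(Add(L, X), -1)) = Mul(Pow(Add(L, X), -1), Add(12, L)))
m = -27399
Add(m, Mul(-1, Function('Y')(k, Pow(-47, -1)))) = Add(-27399, Mul(-1, Mul(Pow(Add(Pow(-47, -1), 27), -1), Add(12, Pow(-47, -1))))) = Add(-27399, Mul(-1, Mul(Pow(Add(Rational(-1, 47), 27), -1), Add(12, Rational(-1, 47))))) = Add(-27399, Mul(-1, Mul(Pow(Rational(1268, 47), -1), Rational(563, 47)))) = Add(-27399, Mul(-1, Mul(Rational(47, 1268), Rational(563, 47)))) = Add(-27399, Mul(-1, Rational(563, 1268))) = Add(-27399, Rational(-563, 1268)) = Rational(-34742495, 1268)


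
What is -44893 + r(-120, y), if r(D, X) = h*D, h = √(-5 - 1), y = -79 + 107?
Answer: -44893 - 120*I*√6 ≈ -44893.0 - 293.94*I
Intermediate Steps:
y = 28
h = I*√6 (h = √(-6) = I*√6 ≈ 2.4495*I)
r(D, X) = I*D*√6 (r(D, X) = (I*√6)*D = I*D*√6)
-44893 + r(-120, y) = -44893 + I*(-120)*√6 = -44893 - 120*I*√6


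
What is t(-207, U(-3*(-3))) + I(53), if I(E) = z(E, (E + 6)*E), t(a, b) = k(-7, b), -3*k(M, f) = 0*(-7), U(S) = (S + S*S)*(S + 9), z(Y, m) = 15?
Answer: 15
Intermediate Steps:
U(S) = (9 + S)*(S + S**2) (U(S) = (S + S**2)*(9 + S) = (9 + S)*(S + S**2))
k(M, f) = 0 (k(M, f) = -0*(-7) = -1/3*0 = 0)
t(a, b) = 0
I(E) = 15
t(-207, U(-3*(-3))) + I(53) = 0 + 15 = 15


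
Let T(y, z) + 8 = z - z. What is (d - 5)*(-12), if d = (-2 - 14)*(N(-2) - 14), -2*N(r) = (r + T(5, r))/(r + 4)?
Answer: -2148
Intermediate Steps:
T(y, z) = -8 (T(y, z) = -8 + (z - z) = -8 + 0 = -8)
N(r) = -(-8 + r)/(2*(4 + r)) (N(r) = -(r - 8)/(2*(r + 4)) = -(-8 + r)/(2*(4 + r)))
d = 184 (d = (-2 - 14)*((8 - 1*(-2))/(2*(4 - 2)) - 14) = -16*((1/2)*(8 + 2)/2 - 14) = -16*((1/2)*(1/2)*10 - 14) = -16*(5/2 - 14) = -16*(-23/2) = 184)
(d - 5)*(-12) = (184 - 5)*(-12) = 179*(-12) = -2148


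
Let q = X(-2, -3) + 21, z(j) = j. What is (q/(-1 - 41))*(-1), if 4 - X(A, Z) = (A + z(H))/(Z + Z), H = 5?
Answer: 17/28 ≈ 0.60714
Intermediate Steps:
X(A, Z) = 4 - (5 + A)/(2*Z) (X(A, Z) = 4 - (A + 5)/(Z + Z) = 4 - (5 + A)/(2*Z))
q = 51/2 (q = (1/2)*(-5 - 1*(-2) + 8*(-3))/(-3) + 21 = (1/2)*(-1/3)*(-5 + 2 - 24) + 21 = (1/2)*(-1/3)*(-27) + 21 = 9/2 + 21 = 51/2 ≈ 25.500)
(q/(-1 - 41))*(-1) = ((51/2)/(-1 - 41))*(-1) = ((51/2)/(-42))*(-1) = -1/42*51/2*(-1) = -17/28*(-1) = 17/28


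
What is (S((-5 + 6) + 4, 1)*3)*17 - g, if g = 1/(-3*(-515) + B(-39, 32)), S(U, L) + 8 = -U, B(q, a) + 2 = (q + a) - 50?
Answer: -985219/1486 ≈ -663.00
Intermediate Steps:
B(q, a) = -52 + a + q (B(q, a) = -2 + ((q + a) - 50) = -2 + ((a + q) - 50) = -2 + (-50 + a + q) = -52 + a + q)
S(U, L) = -8 - U
g = 1/1486 (g = 1/(-3*(-515) + (-52 + 32 - 39)) = 1/(1545 - 59) = 1/1486 ≈ 0.00067295)
(S((-5 + 6) + 4, 1)*3)*17 - g = ((-8 - ((-5 + 6) + 4))*3)*17 - 1*1/1486 = ((-8 - (1 + 4))*3)*17 - 1/1486 = ((-8 - 1*5)*3)*17 - 1/1486 = ((-8 - 5)*3)*17 - 1/1486 = -13*3*17 - 1/1486 = -39*17 - 1/1486 = -663 - 1/1486 = -985219/1486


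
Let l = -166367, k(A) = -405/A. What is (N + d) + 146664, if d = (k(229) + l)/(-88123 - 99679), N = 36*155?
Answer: 3273771869500/21503329 ≈ 1.5225e+5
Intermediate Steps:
N = 5580
d = 19049224/21503329 (d = (-405/229 - 166367)/(-88123 - 99679) = (-405*1/229 - 166367)/(-187802) = (-405/229 - 166367)*(-1/187802) = -38098448/229*(-1/187802) = 19049224/21503329 ≈ 0.88587)
(N + d) + 146664 = (5580 + 19049224/21503329) + 146664 = 120007625044/21503329 + 146664 = 3273771869500/21503329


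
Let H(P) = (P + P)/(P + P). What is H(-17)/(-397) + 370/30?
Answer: 14686/1191 ≈ 12.331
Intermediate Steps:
H(P) = 1 (H(P) = (2*P)/((2*P)) = (2*P)*(1/(2*P)) = 1)
H(-17)/(-397) + 370/30 = 1/(-397) + 370/30 = 1*(-1/397) + 370*(1/30) = -1/397 + 37/3 = 14686/1191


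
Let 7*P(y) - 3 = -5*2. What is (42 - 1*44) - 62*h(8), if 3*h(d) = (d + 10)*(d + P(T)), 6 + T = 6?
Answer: -2606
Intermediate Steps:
T = 0 (T = -6 + 6 = 0)
P(y) = -1 (P(y) = 3/7 + (-5*2)/7 = 3/7 + (⅐)*(-10) = 3/7 - 10/7 = -1)
h(d) = (-1 + d)*(10 + d)/3 (h(d) = ((d + 10)*(d - 1))/3 = ((10 + d)*(-1 + d))/3 = ((-1 + d)*(10 + d))/3 = (-1 + d)*(10 + d)/3)
(42 - 1*44) - 62*h(8) = (42 - 1*44) - 62*(-10/3 + 3*8 + (⅓)*8²) = (42 - 44) - 62*(-10/3 + 24 + (⅓)*64) = -2 - 62*(-10/3 + 24 + 64/3) = -2 - 62*42 = -2 - 2604 = -2606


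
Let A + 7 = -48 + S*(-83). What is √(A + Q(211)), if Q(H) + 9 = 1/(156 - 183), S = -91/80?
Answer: 7*√20085/180 ≈ 5.5114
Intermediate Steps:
S = -91/80 (S = -91*1/80 = -91/80 ≈ -1.1375)
Q(H) = -244/27 (Q(H) = -9 + 1/(156 - 183) = -9 + 1/(-27) = -9 - 1/27 = -244/27)
A = 3153/80 (A = -7 + (-48 - 91/80*(-83)) = -7 + (-48 + 7553/80) = -7 + 3713/80 = 3153/80 ≈ 39.412)
√(A + Q(211)) = √(3153/80 - 244/27) = √(65611/2160) = 7*√20085/180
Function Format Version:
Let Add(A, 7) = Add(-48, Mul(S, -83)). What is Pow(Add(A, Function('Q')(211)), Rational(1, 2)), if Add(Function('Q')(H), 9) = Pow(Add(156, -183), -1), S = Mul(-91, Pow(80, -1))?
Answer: Mul(Rational(7, 180), Pow(20085, Rational(1, 2))) ≈ 5.5114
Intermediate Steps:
S = Rational(-91, 80) (S = Mul(-91, Rational(1, 80)) = Rational(-91, 80) ≈ -1.1375)
Function('Q')(H) = Rational(-244, 27) (Function('Q')(H) = Add(-9, Pow(Add(156, -183), -1)) = Add(-9, Pow(-27, -1)) = Add(-9, Rational(-1, 27)) = Rational(-244, 27))
A = Rational(3153, 80) (A = Add(-7, Add(-48, Mul(Rational(-91, 80), -83))) = Add(-7, Add(-48, Rational(7553, 80))) = Add(-7, Rational(3713, 80)) = Rational(3153, 80) ≈ 39.412)
Pow(Add(A, Function('Q')(211)), Rational(1, 2)) = Pow(Add(Rational(3153, 80), Rational(-244, 27)), Rational(1, 2)) = Pow(Rational(65611, 2160), Rational(1, 2)) = Mul(Rational(7, 180), Pow(20085, Rational(1, 2)))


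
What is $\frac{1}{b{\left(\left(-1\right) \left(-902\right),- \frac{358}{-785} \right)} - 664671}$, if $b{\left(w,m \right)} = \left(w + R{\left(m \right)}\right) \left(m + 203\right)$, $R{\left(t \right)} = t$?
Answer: $- \frac{616225}{296441725811} \approx -2.0787 \cdot 10^{-6}$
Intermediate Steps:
$b{\left(w,m \right)} = \left(203 + m\right) \left(m + w\right)$ ($b{\left(w,m \right)} = \left(w + m\right) \left(m + 203\right) = \left(m + w\right) \left(203 + m\right) = \left(203 + m\right) \left(m + w\right)$)
$\frac{1}{b{\left(\left(-1\right) \left(-902\right),- \frac{358}{-785} \right)} - 664671} = \frac{1}{\left(\left(- \frac{358}{-785}\right)^{2} + 203 \left(- \frac{358}{-785}\right) + 203 \left(\left(-1\right) \left(-902\right)\right) + - \frac{358}{-785} \left(\left(-1\right) \left(-902\right)\right)\right) - 664671} = \frac{1}{\left(\left(\left(-358\right) \left(- \frac{1}{785}\right)\right)^{2} + 203 \left(\left(-358\right) \left(- \frac{1}{785}\right)\right) + 203 \cdot 902 + \left(-358\right) \left(- \frac{1}{785}\right) 902\right) - 664671} = \frac{1}{\left(\left(\frac{358}{785}\right)^{2} + 203 \cdot \frac{358}{785} + 183106 + \frac{358}{785} \cdot 902\right) - 664671} = \frac{1}{\left(\frac{128164}{616225} + \frac{72674}{785} + 183106 + \frac{322916}{785}\right) - 664671} = \frac{1}{\frac{113145161164}{616225} - 664671} = \frac{1}{- \frac{296441725811}{616225}} = - \frac{616225}{296441725811}$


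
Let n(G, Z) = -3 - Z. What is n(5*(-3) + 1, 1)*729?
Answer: -2916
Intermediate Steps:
n(5*(-3) + 1, 1)*729 = (-3 - 1*1)*729 = (-3 - 1)*729 = -4*729 = -2916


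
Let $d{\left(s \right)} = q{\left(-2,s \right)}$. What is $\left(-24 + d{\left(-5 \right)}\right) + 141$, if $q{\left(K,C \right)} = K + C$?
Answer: $110$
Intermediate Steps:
$q{\left(K,C \right)} = C + K$
$d{\left(s \right)} = -2 + s$ ($d{\left(s \right)} = s - 2 = -2 + s$)
$\left(-24 + d{\left(-5 \right)}\right) + 141 = \left(-24 - 7\right) + 141 = -31 + 141 = 110$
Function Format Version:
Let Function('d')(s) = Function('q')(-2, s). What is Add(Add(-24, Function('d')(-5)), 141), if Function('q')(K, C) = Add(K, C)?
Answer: 110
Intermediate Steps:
Function('q')(K, C) = Add(C, K)
Function('d')(s) = Add(-2, s) (Function('d')(s) = Add(s, -2) = Add(-2, s))
Add(Add(-24, Function('d')(-5)), 141) = Add(Add(-24, Add(-2, -5)), 141) = Add(Add(-24, -7), 141) = Add(-31, 141) = 110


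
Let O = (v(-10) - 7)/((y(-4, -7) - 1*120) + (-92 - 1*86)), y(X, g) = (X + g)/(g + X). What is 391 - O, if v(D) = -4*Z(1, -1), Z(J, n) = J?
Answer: 10556/27 ≈ 390.96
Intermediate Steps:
y(X, g) = 1 (y(X, g) = (X + g)/(X + g) = 1)
v(D) = -4 (v(D) = -4*1 = -4)
O = 1/27 (O = (-4 - 7)/((1 - 1*120) + (-92 - 1*86)) = -11/((1 - 120) + (-92 - 86)) = -11/(-119 - 178) = -11/(-297) = -11*(-1/297) = 1/27 ≈ 0.037037)
391 - O = 391 - 1*1/27 = 391 - 1/27 = 10556/27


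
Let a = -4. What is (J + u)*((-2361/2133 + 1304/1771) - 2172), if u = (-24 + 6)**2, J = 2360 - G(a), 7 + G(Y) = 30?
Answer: -2426306687555/419727 ≈ -5.7807e+6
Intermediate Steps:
G(Y) = 23 (G(Y) = -7 + 30 = 23)
J = 2337 (J = 2360 - 1*23 = 2360 - 23 = 2337)
u = 324 (u = (-18)**2 = 324)
(J + u)*((-2361/2133 + 1304/1771) - 2172) = (2337 + 324)*((-2361/2133 + 1304/1771) - 2172) = 2661*((-2361*1/2133 + 1304*(1/1771)) - 2172) = 2661*((-787/711 + 1304/1771) - 2172) = 2661*(-466633/1259181 - 2172) = 2661*(-2735407765/1259181) = -2426306687555/419727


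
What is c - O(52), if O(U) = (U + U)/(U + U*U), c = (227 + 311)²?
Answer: 15340530/53 ≈ 2.8944e+5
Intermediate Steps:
c = 289444 (c = 538² = 289444)
O(U) = 2*U/(U + U²) (O(U) = (2*U)/(U + U²) = 2*U/(U + U²))
c - O(52) = 289444 - 2/(1 + 52) = 289444 - 2/53 = 15340530/53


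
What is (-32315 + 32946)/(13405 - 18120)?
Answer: -631/4715 ≈ -0.13383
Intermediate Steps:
(-32315 + 32946)/(13405 - 18120) = 631/(-4715) = 631*(-1/4715) = -631/4715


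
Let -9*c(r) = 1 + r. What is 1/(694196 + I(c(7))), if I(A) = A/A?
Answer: 1/694197 ≈ 1.4405e-6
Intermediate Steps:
c(r) = -⅑ - r/9 (c(r) = -(1 + r)/9 = -⅑ - r/9)
I(A) = 1
1/(694196 + I(c(7))) = 1/(694196 + 1) = 1/694197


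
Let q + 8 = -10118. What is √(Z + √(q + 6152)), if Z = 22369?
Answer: √(22369 + I*√3974) ≈ 149.56 + 0.211*I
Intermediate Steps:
q = -10126 (q = -8 - 10118 = -10126)
√(Z + √(q + 6152)) = √(22369 + √(-10126 + 6152)) = √(22369 + √(-3974)) = √(22369 + I*√3974)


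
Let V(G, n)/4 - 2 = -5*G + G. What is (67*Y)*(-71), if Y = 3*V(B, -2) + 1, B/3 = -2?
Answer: -1488941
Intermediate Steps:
B = -6 (B = 3*(-2) = -6)
V(G, n) = 8 - 16*G (V(G, n) = 8 + 4*(-5*G + G) = 8 + 4*(-4*G) = 8 - 16*G)
Y = 313 (Y = 3*(8 - 16*(-6)) + 1 = 3*(8 + 96) + 1 = 3*104 + 1 = 312 + 1 = 313)
(67*Y)*(-71) = (67*313)*(-71) = 20971*(-71) = -1488941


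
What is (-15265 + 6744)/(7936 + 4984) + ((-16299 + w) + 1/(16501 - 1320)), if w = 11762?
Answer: -2755448327/607240 ≈ -4537.7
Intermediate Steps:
(-15265 + 6744)/(7936 + 4984) + ((-16299 + w) + 1/(16501 - 1320)) = (-15265 + 6744)/(7936 + 4984) + ((-16299 + 11762) + 1/(16501 - 1320)) = -8521/12920 + (-4537 + 1/15181) = -8521*1/12920 + (-4537 + 1/15181) = -8521/12920 - 68876196/15181 = -2755448327/607240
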